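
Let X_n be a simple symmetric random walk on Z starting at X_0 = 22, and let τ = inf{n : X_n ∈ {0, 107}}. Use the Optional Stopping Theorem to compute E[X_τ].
E[X_τ] = 22

X_n is a martingale and τ is a bounded-mean stopping time (indeed τ is finite a.s. with bounded expectation since the walk is in a bounded region). By the OST, E[X_τ] = E[X_0] = 22. Equivalently: E[X_τ] = 107 · P(hit 107 first) + 0 · P(hit 0 first) = 107 · (22/107) = 22.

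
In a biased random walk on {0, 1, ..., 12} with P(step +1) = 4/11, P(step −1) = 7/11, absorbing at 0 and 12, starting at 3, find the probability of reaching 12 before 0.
P(hit 12 before 0) = (1 − (7/4)^3) / (1 − (7/4)^12) = 262144/49550215

Let u_k denote P(reach 12 before 0 | start at k). Boundary: u_0 = 0, u_12 = 1. Recurrence: u_k = 4/11·u_{k+1} + 7/11·u_{k-1} for 1 ≤ k ≤ 11. Try u_k = A + B·r^k with r = q/p = (7/11)/(4/11) = 7/4. Substitution satisfies the recurrence; boundary conditions give:
  u_k = (1 − r^k) / (1 − r^N) = (1 − (7/4)^3) / (1 − (7/4)^12) = 262144/49550215.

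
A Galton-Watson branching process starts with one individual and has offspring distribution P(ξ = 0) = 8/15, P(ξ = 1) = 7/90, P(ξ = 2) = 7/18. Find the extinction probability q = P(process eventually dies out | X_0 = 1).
q = 1

Mean offspring μ = 0·8/15 + 1·7/90 + 2·7/18 = 77/90 ≤ 1. For μ ≤ 1 with offspring not concentrated at 1, the Galton-Watson process goes extinct almost surely, so q = 1.
(Algebraic check: The pgf is f(s) = 8/15 + 7/90·s + 7/18·s². The extinction probability q is the smallest fixed point of f in [0, 1]. Setting s = f(s):
  7/18·s² + (7/90 − 1)·s + 8/15 = 0
  7/18·s² − (8/15 + 7/18)·s + 8/15 = 0
which factors as (s − 1)·(7/18·s − 8/15) = 0, giving roots s = 1 and s = (8/15)/(7/18) = 48/35. Since 48/35 ≥ 1, the smallest root in [0, 1] is s = 1.)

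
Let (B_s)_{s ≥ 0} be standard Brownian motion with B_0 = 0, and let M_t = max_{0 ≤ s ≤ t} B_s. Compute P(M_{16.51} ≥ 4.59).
P(M_{16.51} ≥ 4.59) = 2·P(B_{16.51} ≥ 4.59) = 2(1 − Φ(4.59/√16.51)) ≈ 0.2586

By the reflection principle for Brownian motion, P(M_t ≥ a) = 2 · P(B_t ≥ a) for a ≥ 0. Since B_t ~ N(0, t), P(B_t ≥ 4.59) = 1 − Φ(4.59/√t) = 1 − Φ(4.59/√16.51) = 1 − Φ(1.1296). So
  P(M_{16.51} ≥ 4.59) = 2(1 − Φ(1.1296)) ≈ 0.2586.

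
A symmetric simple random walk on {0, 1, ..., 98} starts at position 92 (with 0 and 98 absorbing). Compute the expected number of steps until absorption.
E[τ | X_0 = 92] = 552

Let v_k = E[τ | X_0 = k]. Boundary: v_0 = v_98 = 0. Recurrence: v_k = 1 + (v_{k-1} + v_{k+1})/2 for 1 ≤ k ≤ 97. The particular solution to v_k − (v_{k-1} + v_{k+1})/2 = 1 is v_k = −k^2. Adding homogeneous solution A + B k and matching boundaries gives v_k = k (98 − k). Substituting k = 92: v_92 = 92 · 6 = 552.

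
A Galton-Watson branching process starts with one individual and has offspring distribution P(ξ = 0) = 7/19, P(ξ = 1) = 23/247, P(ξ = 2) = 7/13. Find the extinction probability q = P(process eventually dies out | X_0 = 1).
q = 13/19

The pgf is f(s) = 7/19 + 23/247·s + 7/13·s². The extinction probability q is the smallest fixed point of f in [0, 1]. Setting s = f(s):
  7/13·s² + (23/247 − 1)·s + 7/19 = 0
  7/13·s² − (7/19 + 7/13)·s + 7/19 = 0
which factors as (s − 1)·(7/13·s − 7/19) = 0, giving roots s = 1 and s = (7/19)/(7/13) = 13/19.
Mean offspring μ = 23/247 + 2·7/13 = 289/247 > 1 (supercritical), so q < 1. The extinction probability is the smaller root: q = (7/19)/(7/13) = 13/19.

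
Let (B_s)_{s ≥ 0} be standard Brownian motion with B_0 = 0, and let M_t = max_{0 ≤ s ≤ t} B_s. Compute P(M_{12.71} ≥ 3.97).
P(M_{12.71} ≥ 3.97) = 2·P(B_{12.71} ≥ 3.97) = 2(1 − Φ(3.97/√12.71)) ≈ 0.2655

By the reflection principle for Brownian motion, P(M_t ≥ a) = 2 · P(B_t ≥ a) for a ≥ 0. Since B_t ~ N(0, t), P(B_t ≥ 3.97) = 1 − Φ(3.97/√t) = 1 − Φ(3.97/√12.71) = 1 − Φ(1.1136). So
  P(M_{12.71} ≥ 3.97) = 2(1 − Φ(1.1136)) ≈ 0.2655.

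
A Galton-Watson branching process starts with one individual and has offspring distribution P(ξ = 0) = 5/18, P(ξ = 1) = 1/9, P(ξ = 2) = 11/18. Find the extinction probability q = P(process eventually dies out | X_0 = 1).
q = 5/11

The pgf is f(s) = 5/18 + 1/9·s + 11/18·s². The extinction probability q is the smallest fixed point of f in [0, 1]. Setting s = f(s):
  11/18·s² + (1/9 − 1)·s + 5/18 = 0
  11/18·s² − (5/18 + 11/18)·s + 5/18 = 0
which factors as (s − 1)·(11/18·s − 5/18) = 0, giving roots s = 1 and s = (5/18)/(11/18) = 5/11.
Mean offspring μ = 1/9 + 2·11/18 = 4/3 > 1 (supercritical), so q < 1. The extinction probability is the smaller root: q = (5/18)/(11/18) = 5/11.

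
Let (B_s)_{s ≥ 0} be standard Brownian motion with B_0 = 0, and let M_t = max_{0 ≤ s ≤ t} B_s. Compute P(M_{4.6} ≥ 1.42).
P(M_{4.6} ≥ 1.42) = 2·P(B_{4.6} ≥ 1.42) = 2(1 − Φ(1.42/√4.6)) ≈ 0.5079

By the reflection principle for Brownian motion, P(M_t ≥ a) = 2 · P(B_t ≥ a) for a ≥ 0. Since B_t ~ N(0, t), P(B_t ≥ 1.42) = 1 − Φ(1.42/√t) = 1 − Φ(1.42/√4.6) = 1 − Φ(0.6621). So
  P(M_{4.6} ≥ 1.42) = 2(1 − Φ(0.6621)) ≈ 0.5079.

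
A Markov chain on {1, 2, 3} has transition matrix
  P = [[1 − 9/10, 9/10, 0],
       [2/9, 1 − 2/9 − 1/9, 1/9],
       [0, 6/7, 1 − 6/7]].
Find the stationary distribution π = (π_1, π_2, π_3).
π = (40/223, 162/223, 21/223)

This is a birth-death chain on three states, which satisfies detailed balance: π_1 · P_{12} = π_2 · P_{21} and π_2 · P_{23} = π_3 · P_{32}.
From π_1 · 9/10 = π_2 · 2/9: π_2/π_1 = (9/10)/(2/9) = 81/20.
From π_2 · 1/9 = π_3 · 6/7: π_3/π_2 = (1/9)/(6/7) = 7/54.
Take π_1 proportional to 1; then unnormalized π = (1, 81/20, 21/40). Normalize by dividing by the sum 223/40:
  π = (40/223, 162/223, 21/223).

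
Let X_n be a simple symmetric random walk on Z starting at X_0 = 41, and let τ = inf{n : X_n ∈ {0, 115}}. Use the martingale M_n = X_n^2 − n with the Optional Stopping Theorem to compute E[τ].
E[τ] = 3034

M_n = X_n^2 − n is a martingale (since E[X_{n+1}^2 | F_n] = X_n^2 + 1). By OST (τ has finite mean in a bounded region), E[M_τ] = E[M_0] = X_0^2 − 0 = 41^2 = 1681. Also E[M_τ] = E[X_τ^2] − E[τ]. The walk exits at 0 or 115, with P(hit 115 first) = 41/115, so E[X_τ^2] = 115^2 · 41/115 + 0 = 4715. Thus E[τ] = E[X_τ^2] − E[M_τ] = 4715 − 1681 = 3034 = 41(115 − 41) = 3034.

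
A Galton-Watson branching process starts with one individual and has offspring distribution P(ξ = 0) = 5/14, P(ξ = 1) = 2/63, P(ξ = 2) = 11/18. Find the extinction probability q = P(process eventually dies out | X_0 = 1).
q = 45/77

The pgf is f(s) = 5/14 + 2/63·s + 11/18·s². The extinction probability q is the smallest fixed point of f in [0, 1]. Setting s = f(s):
  11/18·s² + (2/63 − 1)·s + 5/14 = 0
  11/18·s² − (5/14 + 11/18)·s + 5/14 = 0
which factors as (s − 1)·(11/18·s − 5/14) = 0, giving roots s = 1 and s = (5/14)/(11/18) = 45/77.
Mean offspring μ = 2/63 + 2·11/18 = 79/63 > 1 (supercritical), so q < 1. The extinction probability is the smaller root: q = (5/14)/(11/18) = 45/77.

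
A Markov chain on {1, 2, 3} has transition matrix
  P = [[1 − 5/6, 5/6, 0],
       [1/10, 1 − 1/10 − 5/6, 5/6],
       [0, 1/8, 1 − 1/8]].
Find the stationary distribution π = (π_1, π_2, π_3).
π = (9/584, 75/584, 125/146)

This is a birth-death chain on three states, which satisfies detailed balance: π_1 · P_{12} = π_2 · P_{21} and π_2 · P_{23} = π_3 · P_{32}.
From π_1 · 5/6 = π_2 · 1/10: π_2/π_1 = (5/6)/(1/10) = 25/3.
From π_2 · 5/6 = π_3 · 1/8: π_3/π_2 = (5/6)/(1/8) = 20/3.
Take π_1 proportional to 1; then unnormalized π = (1, 25/3, 500/9). Normalize by dividing by the sum 584/9:
  π = (9/584, 75/584, 125/146).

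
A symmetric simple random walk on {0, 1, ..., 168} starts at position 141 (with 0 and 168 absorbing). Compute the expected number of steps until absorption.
E[τ | X_0 = 141] = 3807

Let v_k = E[τ | X_0 = k]. Boundary: v_0 = v_168 = 0. Recurrence: v_k = 1 + (v_{k-1} + v_{k+1})/2 for 1 ≤ k ≤ 167. The particular solution to v_k − (v_{k-1} + v_{k+1})/2 = 1 is v_k = −k^2. Adding homogeneous solution A + B k and matching boundaries gives v_k = k (168 − k). Substituting k = 141: v_141 = 141 · 27 = 3807.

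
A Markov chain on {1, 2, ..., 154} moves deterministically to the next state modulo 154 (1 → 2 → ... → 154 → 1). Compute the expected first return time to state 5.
E[T_5 | X_0 = 5] = 154

The chain cycles deterministically, so starting at state 5 it returns in exactly 154 steps. Equivalently, the stationary distribution is uniform π_j = 1/154 for every state j, so by Kac's formula E[T_5] = 1/π_5 = 154.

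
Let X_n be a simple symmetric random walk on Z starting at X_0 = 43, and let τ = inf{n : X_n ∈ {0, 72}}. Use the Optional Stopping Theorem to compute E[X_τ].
E[X_τ] = 43

X_n is a martingale and τ is a bounded-mean stopping time (indeed τ is finite a.s. with bounded expectation since the walk is in a bounded region). By the OST, E[X_τ] = E[X_0] = 43. Equivalently: E[X_τ] = 72 · P(hit 72 first) + 0 · P(hit 0 first) = 72 · (43/72) = 43.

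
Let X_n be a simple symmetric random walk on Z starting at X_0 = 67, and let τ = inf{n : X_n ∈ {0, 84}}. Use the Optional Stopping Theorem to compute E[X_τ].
E[X_τ] = 67

X_n is a martingale and τ is a bounded-mean stopping time (indeed τ is finite a.s. with bounded expectation since the walk is in a bounded region). By the OST, E[X_τ] = E[X_0] = 67. Equivalently: E[X_τ] = 84 · P(hit 84 first) + 0 · P(hit 0 first) = 84 · (67/84) = 67.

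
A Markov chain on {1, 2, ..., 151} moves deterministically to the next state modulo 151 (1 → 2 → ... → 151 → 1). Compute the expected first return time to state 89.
E[T_89 | X_0 = 89] = 151

The chain cycles deterministically, so starting at state 89 it returns in exactly 151 steps. Equivalently, the stationary distribution is uniform π_j = 1/151 for every state j, so by Kac's formula E[T_89] = 1/π_89 = 151.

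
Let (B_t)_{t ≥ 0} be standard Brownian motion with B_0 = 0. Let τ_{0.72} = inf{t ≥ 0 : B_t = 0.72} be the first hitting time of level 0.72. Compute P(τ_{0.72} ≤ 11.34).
P(τ_{0.72} ≤ 11.34) = 2(1 − Φ(0.72/√11.34)) = 2(1 − Φ(0.2138)) ≈ 0.8307

By the reflection principle for standard BM, P(τ_b ≤ t) = 2 · P(B_t ≥ b). Since B_t ~ N(0, t), P(B_t ≥ 0.72) = 1 − Φ(0.72/√t) = 1 − Φ(0.72/√11.34) = 1 − Φ(0.2138) ≈ 0.41535. Doubling: P(τ_{0.72} ≤ 11.34) ≈ 2 · 0.41535 = 0.83070 ≈ 0.8307.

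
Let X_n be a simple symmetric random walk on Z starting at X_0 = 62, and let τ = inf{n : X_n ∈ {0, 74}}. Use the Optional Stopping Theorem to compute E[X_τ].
E[X_τ] = 62

X_n is a martingale and τ is a bounded-mean stopping time (indeed τ is finite a.s. with bounded expectation since the walk is in a bounded region). By the OST, E[X_τ] = E[X_0] = 62. Equivalently: E[X_τ] = 74 · P(hit 74 first) + 0 · P(hit 0 first) = 74 · (62/74) = 62.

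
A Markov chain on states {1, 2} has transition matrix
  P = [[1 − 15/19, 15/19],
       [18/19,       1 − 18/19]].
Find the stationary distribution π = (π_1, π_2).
π_1 = 6/11, π_2 = 5/11

Solve πP = π with π_1 + π_2 = 1. From πP = π: π_1 · (1 − 15/19) + π_2 · 18/19 = π_1 ⇒ π_2 · 18/19 = π_1 · 15/19 ⇒ π_2/π_1 = (15/19)/(18/19) = 5/6. Together with π_1 + π_2 = 1:
  π_1 = (18/19)/(15/19 + 18/19) = (18/19)/(33/19) = 6/11,
  π_2 = (15/19)/(15/19 + 18/19) = (15/19)/(33/19) = 5/11.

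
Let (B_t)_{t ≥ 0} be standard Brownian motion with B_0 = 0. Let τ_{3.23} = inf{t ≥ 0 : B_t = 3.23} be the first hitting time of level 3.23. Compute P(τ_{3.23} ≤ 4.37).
P(τ_{3.23} ≤ 4.37) = 2(1 − Φ(3.23/√4.37)) = 2(1 − Φ(1.5451)) ≈ 0.1223

By the reflection principle for standard BM, P(τ_b ≤ t) = 2 · P(B_t ≥ b). Since B_t ~ N(0, t), P(B_t ≥ 3.23) = 1 − Φ(3.23/√t) = 1 − Φ(3.23/√4.37) = 1 − Φ(1.5451) ≈ 0.06116. Doubling: P(τ_{3.23} ≤ 4.37) ≈ 2 · 0.06116 = 0.12232 ≈ 0.1223.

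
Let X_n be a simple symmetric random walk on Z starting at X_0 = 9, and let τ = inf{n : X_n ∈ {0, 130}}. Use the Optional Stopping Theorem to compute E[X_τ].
E[X_τ] = 9

X_n is a martingale and τ is a bounded-mean stopping time (indeed τ is finite a.s. with bounded expectation since the walk is in a bounded region). By the OST, E[X_τ] = E[X_0] = 9. Equivalently: E[X_τ] = 130 · P(hit 130 first) + 0 · P(hit 0 first) = 130 · (9/130) = 9.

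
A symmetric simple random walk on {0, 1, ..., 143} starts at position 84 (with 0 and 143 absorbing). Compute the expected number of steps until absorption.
E[τ | X_0 = 84] = 4956

Let v_k = E[τ | X_0 = k]. Boundary: v_0 = v_143 = 0. Recurrence: v_k = 1 + (v_{k-1} + v_{k+1})/2 for 1 ≤ k ≤ 142. The particular solution to v_k − (v_{k-1} + v_{k+1})/2 = 1 is v_k = −k^2. Adding homogeneous solution A + B k and matching boundaries gives v_k = k (143 − k). Substituting k = 84: v_84 = 84 · 59 = 4956.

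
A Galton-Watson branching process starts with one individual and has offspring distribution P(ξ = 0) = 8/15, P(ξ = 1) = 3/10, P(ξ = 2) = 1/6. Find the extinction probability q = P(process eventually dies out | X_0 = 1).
q = 1

Mean offspring μ = 0·8/15 + 1·3/10 + 2·1/6 = 19/30 ≤ 1. For μ ≤ 1 with offspring not concentrated at 1, the Galton-Watson process goes extinct almost surely, so q = 1.
(Algebraic check: The pgf is f(s) = 8/15 + 3/10·s + 1/6·s². The extinction probability q is the smallest fixed point of f in [0, 1]. Setting s = f(s):
  1/6·s² + (3/10 − 1)·s + 8/15 = 0
  1/6·s² − (8/15 + 1/6)·s + 8/15 = 0
which factors as (s − 1)·(1/6·s − 8/15) = 0, giving roots s = 1 and s = (8/15)/(1/6) = 16/5. Since 16/5 ≥ 1, the smallest root in [0, 1] is s = 1.)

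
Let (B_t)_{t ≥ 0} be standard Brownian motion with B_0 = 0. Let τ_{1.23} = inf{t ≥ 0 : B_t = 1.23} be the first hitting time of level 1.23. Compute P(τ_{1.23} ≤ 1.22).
P(τ_{1.23} ≤ 1.22) = 2(1 − Φ(1.23/√1.22)) = 2(1 − Φ(1.1136)) ≈ 0.2655

By the reflection principle for standard BM, P(τ_b ≤ t) = 2 · P(B_t ≥ b). Since B_t ~ N(0, t), P(B_t ≥ 1.23) = 1 − Φ(1.23/√t) = 1 − Φ(1.23/√1.22) = 1 − Φ(1.1136) ≈ 0.13273. Doubling: P(τ_{1.23} ≤ 1.22) ≈ 2 · 0.13273 = 0.26546 ≈ 0.2655.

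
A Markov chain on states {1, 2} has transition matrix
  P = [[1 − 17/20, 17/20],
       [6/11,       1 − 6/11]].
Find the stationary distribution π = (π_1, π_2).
π_1 = 120/307, π_2 = 187/307

Solve πP = π with π_1 + π_2 = 1. From πP = π: π_1 · (1 − 17/20) + π_2 · 6/11 = π_1 ⇒ π_2 · 6/11 = π_1 · 17/20 ⇒ π_2/π_1 = (17/20)/(6/11) = 187/120. Together with π_1 + π_2 = 1:
  π_1 = (6/11)/(17/20 + 6/11) = (6/11)/(307/220) = 120/307,
  π_2 = (17/20)/(17/20 + 6/11) = (17/20)/(307/220) = 187/307.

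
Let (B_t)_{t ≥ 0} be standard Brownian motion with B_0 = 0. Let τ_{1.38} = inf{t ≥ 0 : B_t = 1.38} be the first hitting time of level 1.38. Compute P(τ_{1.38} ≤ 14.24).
P(τ_{1.38} ≤ 14.24) = 2(1 − Φ(1.38/√14.24)) = 2(1 − Φ(0.3657)) ≈ 0.7146

By the reflection principle for standard BM, P(τ_b ≤ t) = 2 · P(B_t ≥ b). Since B_t ~ N(0, t), P(B_t ≥ 1.38) = 1 − Φ(1.38/√t) = 1 − Φ(1.38/√14.24) = 1 − Φ(0.3657) ≈ 0.35729. Doubling: P(τ_{1.38} ≤ 14.24) ≈ 2 · 0.35729 = 0.71458 ≈ 0.7146.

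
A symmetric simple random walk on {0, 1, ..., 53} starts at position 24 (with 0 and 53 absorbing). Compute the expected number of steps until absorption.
E[τ | X_0 = 24] = 696

Let v_k = E[τ | X_0 = k]. Boundary: v_0 = v_53 = 0. Recurrence: v_k = 1 + (v_{k-1} + v_{k+1})/2 for 1 ≤ k ≤ 52. The particular solution to v_k − (v_{k-1} + v_{k+1})/2 = 1 is v_k = −k^2. Adding homogeneous solution A + B k and matching boundaries gives v_k = k (53 − k). Substituting k = 24: v_24 = 24 · 29 = 696.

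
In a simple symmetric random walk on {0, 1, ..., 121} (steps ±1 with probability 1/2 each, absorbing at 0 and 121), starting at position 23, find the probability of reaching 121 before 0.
P(hit 121 before 0) = 23/121

Let u_k = P(hit 121 before 0 | start at k). Then u_0 = 0, u_121 = 1, and u_k = u_{k-1}/2 + u_{k+1}/2 for 1 ≤ k ≤ 120. This harmonic recurrence is solved by u_k = k/121, giving u_23 = 23/121.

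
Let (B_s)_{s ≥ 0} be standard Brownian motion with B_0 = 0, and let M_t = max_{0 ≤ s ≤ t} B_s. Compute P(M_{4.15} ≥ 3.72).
P(M_{4.15} ≥ 3.72) = 2·P(B_{4.15} ≥ 3.72) = 2(1 − Φ(3.72/√4.15)) ≈ 0.0678

By the reflection principle for Brownian motion, P(M_t ≥ a) = 2 · P(B_t ≥ a) for a ≥ 0. Since B_t ~ N(0, t), P(B_t ≥ 3.72) = 1 − Φ(3.72/√t) = 1 − Φ(3.72/√4.15) = 1 − Φ(1.8261). So
  P(M_{4.15} ≥ 3.72) = 2(1 − Φ(1.8261)) ≈ 0.0678.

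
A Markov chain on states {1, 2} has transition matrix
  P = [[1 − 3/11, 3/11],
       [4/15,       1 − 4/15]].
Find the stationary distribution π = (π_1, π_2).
π_1 = 44/89, π_2 = 45/89

Solve πP = π with π_1 + π_2 = 1. From πP = π: π_1 · (1 − 3/11) + π_2 · 4/15 = π_1 ⇒ π_2 · 4/15 = π_1 · 3/11 ⇒ π_2/π_1 = (3/11)/(4/15) = 45/44. Together with π_1 + π_2 = 1:
  π_1 = (4/15)/(3/11 + 4/15) = (4/15)/(89/165) = 44/89,
  π_2 = (3/11)/(3/11 + 4/15) = (3/11)/(89/165) = 45/89.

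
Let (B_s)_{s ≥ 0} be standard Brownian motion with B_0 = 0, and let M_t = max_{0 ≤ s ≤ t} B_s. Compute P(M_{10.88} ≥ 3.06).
P(M_{10.88} ≥ 3.06) = 2·P(B_{10.88} ≥ 3.06) = 2(1 − Φ(3.06/√10.88)) ≈ 0.3536

By the reflection principle for Brownian motion, P(M_t ≥ a) = 2 · P(B_t ≥ a) for a ≥ 0. Since B_t ~ N(0, t), P(B_t ≥ 3.06) = 1 − Φ(3.06/√t) = 1 − Φ(3.06/√10.88) = 1 − Φ(0.9277). So
  P(M_{10.88} ≥ 3.06) = 2(1 − Φ(0.9277)) ≈ 0.3536.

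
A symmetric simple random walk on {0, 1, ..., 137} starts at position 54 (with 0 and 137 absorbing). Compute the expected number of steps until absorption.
E[τ | X_0 = 54] = 4482

Let v_k = E[τ | X_0 = k]. Boundary: v_0 = v_137 = 0. Recurrence: v_k = 1 + (v_{k-1} + v_{k+1})/2 for 1 ≤ k ≤ 136. The particular solution to v_k − (v_{k-1} + v_{k+1})/2 = 1 is v_k = −k^2. Adding homogeneous solution A + B k and matching boundaries gives v_k = k (137 − k). Substituting k = 54: v_54 = 54 · 83 = 4482.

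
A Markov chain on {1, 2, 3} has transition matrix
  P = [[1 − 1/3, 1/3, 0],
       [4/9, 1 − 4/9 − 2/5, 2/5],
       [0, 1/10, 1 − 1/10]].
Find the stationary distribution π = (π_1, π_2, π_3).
π = (4/19, 3/19, 12/19)

This is a birth-death chain on three states, which satisfies detailed balance: π_1 · P_{12} = π_2 · P_{21} and π_2 · P_{23} = π_3 · P_{32}.
From π_1 · 1/3 = π_2 · 4/9: π_2/π_1 = (1/3)/(4/9) = 3/4.
From π_2 · 2/5 = π_3 · 1/10: π_3/π_2 = (2/5)/(1/10) = 4.
Take π_1 proportional to 1; then unnormalized π = (1, 3/4, 3). Normalize by dividing by the sum 19/4:
  π = (4/19, 3/19, 12/19).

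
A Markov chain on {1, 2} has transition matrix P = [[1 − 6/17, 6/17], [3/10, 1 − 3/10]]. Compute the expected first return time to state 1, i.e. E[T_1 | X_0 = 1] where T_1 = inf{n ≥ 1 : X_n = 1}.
E[T_1 | X_0 = 1] = 1/π_1 = 37/17

For an irreducible recurrent Markov chain with stationary distribution π, E[T_i | X_0 = i] = 1/π_i (Kac's formula). Here π_1 = (3/10)/(6/17 + 3/10) = (3/10)/(111/170) = 17/37, so E[T_1 | X_0 = 1] = 1/π_1 = (6/17 + 3/10)/(3/10) = (111/170)/(3/10) = 37/17.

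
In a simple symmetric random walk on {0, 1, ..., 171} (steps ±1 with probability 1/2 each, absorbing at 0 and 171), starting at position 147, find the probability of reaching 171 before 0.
P(hit 171 before 0) = 147/171 = 49/57

Let u_k = P(hit 171 before 0 | start at k). Then u_0 = 0, u_171 = 1, and u_k = u_{k-1}/2 + u_{k+1}/2 for 1 ≤ k ≤ 170. This harmonic recurrence is solved by u_k = k/171, giving u_147 = 147/171 = 49/57.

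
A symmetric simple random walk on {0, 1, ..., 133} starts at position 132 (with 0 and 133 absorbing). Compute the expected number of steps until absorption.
E[τ | X_0 = 132] = 132

Let v_k = E[τ | X_0 = k]. Boundary: v_0 = v_133 = 0. Recurrence: v_k = 1 + (v_{k-1} + v_{k+1})/2 for 1 ≤ k ≤ 132. The particular solution to v_k − (v_{k-1} + v_{k+1})/2 = 1 is v_k = −k^2. Adding homogeneous solution A + B k and matching boundaries gives v_k = k (133 − k). Substituting k = 132: v_132 = 132 · 1 = 132.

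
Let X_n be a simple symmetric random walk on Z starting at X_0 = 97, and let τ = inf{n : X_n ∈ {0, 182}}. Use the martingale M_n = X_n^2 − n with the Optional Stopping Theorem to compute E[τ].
E[τ] = 8245

M_n = X_n^2 − n is a martingale (since E[X_{n+1}^2 | F_n] = X_n^2 + 1). By OST (τ has finite mean in a bounded region), E[M_τ] = E[M_0] = X_0^2 − 0 = 97^2 = 9409. Also E[M_τ] = E[X_τ^2] − E[τ]. The walk exits at 0 or 182, with P(hit 182 first) = 97/182, so E[X_τ^2] = 182^2 · 97/182 + 0 = 17654. Thus E[τ] = E[X_τ^2] − E[M_τ] = 17654 − 9409 = 8245 = 97(182 − 97) = 8245.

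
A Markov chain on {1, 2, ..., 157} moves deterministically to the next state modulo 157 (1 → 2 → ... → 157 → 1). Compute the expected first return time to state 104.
E[T_104 | X_0 = 104] = 157

The chain cycles deterministically, so starting at state 104 it returns in exactly 157 steps. Equivalently, the stationary distribution is uniform π_j = 1/157 for every state j, so by Kac's formula E[T_104] = 1/π_104 = 157.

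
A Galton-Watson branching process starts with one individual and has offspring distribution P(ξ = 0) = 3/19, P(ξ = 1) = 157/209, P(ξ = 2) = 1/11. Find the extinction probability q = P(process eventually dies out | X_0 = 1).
q = 1

Mean offspring μ = 0·3/19 + 1·157/209 + 2·1/11 = 195/209 ≤ 1. For μ ≤ 1 with offspring not concentrated at 1, the Galton-Watson process goes extinct almost surely, so q = 1.
(Algebraic check: The pgf is f(s) = 3/19 + 157/209·s + 1/11·s². The extinction probability q is the smallest fixed point of f in [0, 1]. Setting s = f(s):
  1/11·s² + (157/209 − 1)·s + 3/19 = 0
  1/11·s² − (3/19 + 1/11)·s + 3/19 = 0
which factors as (s − 1)·(1/11·s − 3/19) = 0, giving roots s = 1 and s = (3/19)/(1/11) = 33/19. Since 33/19 ≥ 1, the smallest root in [0, 1] is s = 1.)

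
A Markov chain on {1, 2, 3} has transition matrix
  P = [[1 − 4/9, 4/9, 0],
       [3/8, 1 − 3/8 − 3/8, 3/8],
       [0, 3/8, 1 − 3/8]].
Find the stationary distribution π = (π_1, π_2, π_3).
π = (27/91, 32/91, 32/91)

This is a birth-death chain on three states, which satisfies detailed balance: π_1 · P_{12} = π_2 · P_{21} and π_2 · P_{23} = π_3 · P_{32}.
From π_1 · 4/9 = π_2 · 3/8: π_2/π_1 = (4/9)/(3/8) = 32/27.
From π_2 · 3/8 = π_3 · 3/8: π_3/π_2 = (3/8)/(3/8) = 1.
Take π_1 proportional to 1; then unnormalized π = (1, 32/27, 32/27). Normalize by dividing by the sum 91/27:
  π = (27/91, 32/91, 32/91).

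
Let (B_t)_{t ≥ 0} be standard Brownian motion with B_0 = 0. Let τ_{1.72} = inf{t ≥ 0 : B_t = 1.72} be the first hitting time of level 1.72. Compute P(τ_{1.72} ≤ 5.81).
P(τ_{1.72} ≤ 5.81) = 2(1 − Φ(1.72/√5.81)) = 2(1 − Φ(0.7136)) ≈ 0.4755

By the reflection principle for standard BM, P(τ_b ≤ t) = 2 · P(B_t ≥ b). Since B_t ~ N(0, t), P(B_t ≥ 1.72) = 1 − Φ(1.72/√t) = 1 − Φ(1.72/√5.81) = 1 − Φ(0.7136) ≈ 0.23774. Doubling: P(τ_{1.72} ≤ 5.81) ≈ 2 · 0.23774 = 0.47548 ≈ 0.4755.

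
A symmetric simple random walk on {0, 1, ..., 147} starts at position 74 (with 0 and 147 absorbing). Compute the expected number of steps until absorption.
E[τ | X_0 = 74] = 5402

Let v_k = E[τ | X_0 = k]. Boundary: v_0 = v_147 = 0. Recurrence: v_k = 1 + (v_{k-1} + v_{k+1})/2 for 1 ≤ k ≤ 146. The particular solution to v_k − (v_{k-1} + v_{k+1})/2 = 1 is v_k = −k^2. Adding homogeneous solution A + B k and matching boundaries gives v_k = k (147 − k). Substituting k = 74: v_74 = 74 · 73 = 5402.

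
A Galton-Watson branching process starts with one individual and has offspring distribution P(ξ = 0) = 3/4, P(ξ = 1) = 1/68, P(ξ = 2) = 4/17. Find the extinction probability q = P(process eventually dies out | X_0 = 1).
q = 1

Mean offspring μ = 0·3/4 + 1·1/68 + 2·4/17 = 33/68 ≤ 1. For μ ≤ 1 with offspring not concentrated at 1, the Galton-Watson process goes extinct almost surely, so q = 1.
(Algebraic check: The pgf is f(s) = 3/4 + 1/68·s + 4/17·s². The extinction probability q is the smallest fixed point of f in [0, 1]. Setting s = f(s):
  4/17·s² + (1/68 − 1)·s + 3/4 = 0
  4/17·s² − (3/4 + 4/17)·s + 3/4 = 0
which factors as (s − 1)·(4/17·s − 3/4) = 0, giving roots s = 1 and s = (3/4)/(4/17) = 51/16. Since 51/16 ≥ 1, the smallest root in [0, 1] is s = 1.)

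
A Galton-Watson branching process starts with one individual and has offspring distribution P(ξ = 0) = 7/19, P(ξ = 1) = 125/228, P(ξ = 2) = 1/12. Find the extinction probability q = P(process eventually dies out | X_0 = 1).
q = 1

Mean offspring μ = 0·7/19 + 1·125/228 + 2·1/12 = 163/228 ≤ 1. For μ ≤ 1 with offspring not concentrated at 1, the Galton-Watson process goes extinct almost surely, so q = 1.
(Algebraic check: The pgf is f(s) = 7/19 + 125/228·s + 1/12·s². The extinction probability q is the smallest fixed point of f in [0, 1]. Setting s = f(s):
  1/12·s² + (125/228 − 1)·s + 7/19 = 0
  1/12·s² − (7/19 + 1/12)·s + 7/19 = 0
which factors as (s − 1)·(1/12·s − 7/19) = 0, giving roots s = 1 and s = (7/19)/(1/12) = 84/19. Since 84/19 ≥ 1, the smallest root in [0, 1] is s = 1.)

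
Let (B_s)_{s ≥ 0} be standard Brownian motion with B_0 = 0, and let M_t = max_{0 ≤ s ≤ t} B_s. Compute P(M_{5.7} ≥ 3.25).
P(M_{5.7} ≥ 3.25) = 2·P(B_{5.7} ≥ 3.25) = 2(1 − Φ(3.25/√5.7)) ≈ 0.1734

By the reflection principle for Brownian motion, P(M_t ≥ a) = 2 · P(B_t ≥ a) for a ≥ 0. Since B_t ~ N(0, t), P(B_t ≥ 3.25) = 1 − Φ(3.25/√t) = 1 − Φ(3.25/√5.7) = 1 − Φ(1.3613). So
  P(M_{5.7} ≥ 3.25) = 2(1 − Φ(1.3613)) ≈ 0.1734.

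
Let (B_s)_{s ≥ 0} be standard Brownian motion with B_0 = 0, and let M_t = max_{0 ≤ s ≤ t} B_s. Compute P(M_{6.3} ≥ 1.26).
P(M_{6.3} ≥ 1.26) = 2·P(B_{6.3} ≥ 1.26) = 2(1 − Φ(1.26/√6.3)) ≈ 0.6157

By the reflection principle for Brownian motion, P(M_t ≥ a) = 2 · P(B_t ≥ a) for a ≥ 0. Since B_t ~ N(0, t), P(B_t ≥ 1.26) = 1 − Φ(1.26/√t) = 1 − Φ(1.26/√6.3) = 1 − Φ(0.5020). So
  P(M_{6.3} ≥ 1.26) = 2(1 − Φ(0.5020)) ≈ 0.6157.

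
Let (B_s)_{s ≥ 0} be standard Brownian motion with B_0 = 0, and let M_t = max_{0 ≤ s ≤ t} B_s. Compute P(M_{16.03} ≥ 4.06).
P(M_{16.03} ≥ 4.06) = 2·P(B_{16.03} ≥ 4.06) = 2(1 − Φ(4.06/√16.03)) ≈ 0.3106

By the reflection principle for Brownian motion, P(M_t ≥ a) = 2 · P(B_t ≥ a) for a ≥ 0. Since B_t ~ N(0, t), P(B_t ≥ 4.06) = 1 − Φ(4.06/√t) = 1 − Φ(4.06/√16.03) = 1 − Φ(1.0140). So
  P(M_{16.03} ≥ 4.06) = 2(1 − Φ(1.0140)) ≈ 0.3106.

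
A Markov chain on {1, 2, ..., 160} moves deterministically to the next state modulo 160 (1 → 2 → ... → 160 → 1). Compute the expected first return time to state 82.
E[T_82 | X_0 = 82] = 160

The chain cycles deterministically, so starting at state 82 it returns in exactly 160 steps. Equivalently, the stationary distribution is uniform π_j = 1/160 for every state j, so by Kac's formula E[T_82] = 1/π_82 = 160.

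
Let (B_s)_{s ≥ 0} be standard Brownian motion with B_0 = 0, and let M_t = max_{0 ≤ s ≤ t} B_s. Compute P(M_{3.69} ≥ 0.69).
P(M_{3.69} ≥ 0.69) = 2·P(B_{3.69} ≥ 0.69) = 2(1 − Φ(0.69/√3.69)) ≈ 0.7194

By the reflection principle for Brownian motion, P(M_t ≥ a) = 2 · P(B_t ≥ a) for a ≥ 0. Since B_t ~ N(0, t), P(B_t ≥ 0.69) = 1 − Φ(0.69/√t) = 1 − Φ(0.69/√3.69) = 1 − Φ(0.3592). So
  P(M_{3.69} ≥ 0.69) = 2(1 − Φ(0.3592)) ≈ 0.7194.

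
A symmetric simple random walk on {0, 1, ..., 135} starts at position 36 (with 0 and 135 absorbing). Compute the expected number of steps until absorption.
E[τ | X_0 = 36] = 3564

Let v_k = E[τ | X_0 = k]. Boundary: v_0 = v_135 = 0. Recurrence: v_k = 1 + (v_{k-1} + v_{k+1})/2 for 1 ≤ k ≤ 134. The particular solution to v_k − (v_{k-1} + v_{k+1})/2 = 1 is v_k = −k^2. Adding homogeneous solution A + B k and matching boundaries gives v_k = k (135 − k). Substituting k = 36: v_36 = 36 · 99 = 3564.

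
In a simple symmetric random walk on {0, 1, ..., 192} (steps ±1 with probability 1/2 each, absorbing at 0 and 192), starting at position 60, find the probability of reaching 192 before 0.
P(hit 192 before 0) = 60/192 = 5/16

Let u_k = P(hit 192 before 0 | start at k). Then u_0 = 0, u_192 = 1, and u_k = u_{k-1}/2 + u_{k+1}/2 for 1 ≤ k ≤ 191. This harmonic recurrence is solved by u_k = k/192, giving u_60 = 60/192 = 5/16.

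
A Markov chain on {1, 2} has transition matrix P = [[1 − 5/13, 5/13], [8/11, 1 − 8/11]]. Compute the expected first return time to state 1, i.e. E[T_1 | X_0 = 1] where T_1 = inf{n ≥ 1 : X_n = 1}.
E[T_1 | X_0 = 1] = 1/π_1 = 159/104

For an irreducible recurrent Markov chain with stationary distribution π, E[T_i | X_0 = i] = 1/π_i (Kac's formula). Here π_1 = (8/11)/(5/13 + 8/11) = (8/11)/(159/143) = 104/159, so E[T_1 | X_0 = 1] = 1/π_1 = (5/13 + 8/11)/(8/11) = (159/143)/(8/11) = 159/104.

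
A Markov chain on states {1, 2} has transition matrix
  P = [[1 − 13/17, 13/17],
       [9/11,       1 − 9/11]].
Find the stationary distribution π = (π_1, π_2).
π_1 = 153/296, π_2 = 143/296

Solve πP = π with π_1 + π_2 = 1. From πP = π: π_1 · (1 − 13/17) + π_2 · 9/11 = π_1 ⇒ π_2 · 9/11 = π_1 · 13/17 ⇒ π_2/π_1 = (13/17)/(9/11) = 143/153. Together with π_1 + π_2 = 1:
  π_1 = (9/11)/(13/17 + 9/11) = (9/11)/(296/187) = 153/296,
  π_2 = (13/17)/(13/17 + 9/11) = (13/17)/(296/187) = 143/296.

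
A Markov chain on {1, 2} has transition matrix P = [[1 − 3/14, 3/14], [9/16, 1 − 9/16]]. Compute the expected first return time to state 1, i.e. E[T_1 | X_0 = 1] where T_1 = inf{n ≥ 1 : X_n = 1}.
E[T_1 | X_0 = 1] = 1/π_1 = 29/21

For an irreducible recurrent Markov chain with stationary distribution π, E[T_i | X_0 = i] = 1/π_i (Kac's formula). Here π_1 = (9/16)/(3/14 + 9/16) = (9/16)/(87/112) = 21/29, so E[T_1 | X_0 = 1] = 1/π_1 = (3/14 + 9/16)/(9/16) = (87/112)/(9/16) = 29/21.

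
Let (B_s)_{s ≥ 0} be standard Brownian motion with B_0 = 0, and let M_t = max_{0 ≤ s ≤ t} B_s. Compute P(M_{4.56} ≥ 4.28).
P(M_{4.56} ≥ 4.28) = 2·P(B_{4.56} ≥ 4.28) = 2(1 − Φ(4.28/√4.56)) ≈ 0.0450

By the reflection principle for Brownian motion, P(M_t ≥ a) = 2 · P(B_t ≥ a) for a ≥ 0. Since B_t ~ N(0, t), P(B_t ≥ 4.28) = 1 − Φ(4.28/√t) = 1 − Φ(4.28/√4.56) = 1 − Φ(2.0043). So
  P(M_{4.56} ≥ 4.28) = 2(1 − Φ(2.0043)) ≈ 0.0450.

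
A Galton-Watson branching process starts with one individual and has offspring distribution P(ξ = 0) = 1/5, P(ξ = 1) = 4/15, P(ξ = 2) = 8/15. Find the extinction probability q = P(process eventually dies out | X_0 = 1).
q = 3/8

The pgf is f(s) = 1/5 + 4/15·s + 8/15·s². The extinction probability q is the smallest fixed point of f in [0, 1]. Setting s = f(s):
  8/15·s² + (4/15 − 1)·s + 1/5 = 0
  8/15·s² − (1/5 + 8/15)·s + 1/5 = 0
which factors as (s − 1)·(8/15·s − 1/5) = 0, giving roots s = 1 and s = (1/5)/(8/15) = 3/8.
Mean offspring μ = 4/15 + 2·8/15 = 4/3 > 1 (supercritical), so q < 1. The extinction probability is the smaller root: q = (1/5)/(8/15) = 3/8.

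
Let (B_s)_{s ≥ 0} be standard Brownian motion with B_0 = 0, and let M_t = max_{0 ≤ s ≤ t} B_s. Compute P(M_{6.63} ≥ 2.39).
P(M_{6.63} ≥ 2.39) = 2·P(B_{6.63} ≥ 2.39) = 2(1 − Φ(2.39/√6.63)) ≈ 0.3533

By the reflection principle for Brownian motion, P(M_t ≥ a) = 2 · P(B_t ≥ a) for a ≥ 0. Since B_t ~ N(0, t), P(B_t ≥ 2.39) = 1 − Φ(2.39/√t) = 1 − Φ(2.39/√6.63) = 1 − Φ(0.9282). So
  P(M_{6.63} ≥ 2.39) = 2(1 − Φ(0.9282)) ≈ 0.3533.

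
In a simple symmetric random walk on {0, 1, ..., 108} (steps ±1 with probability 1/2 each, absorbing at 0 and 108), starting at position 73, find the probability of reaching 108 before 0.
P(hit 108 before 0) = 73/108

Let u_k = P(hit 108 before 0 | start at k). Then u_0 = 0, u_108 = 1, and u_k = u_{k-1}/2 + u_{k+1}/2 for 1 ≤ k ≤ 107. This harmonic recurrence is solved by u_k = k/108, giving u_73 = 73/108.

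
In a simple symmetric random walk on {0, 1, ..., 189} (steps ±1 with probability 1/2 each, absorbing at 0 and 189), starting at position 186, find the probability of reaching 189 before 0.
P(hit 189 before 0) = 186/189 = 62/63

Let u_k = P(hit 189 before 0 | start at k). Then u_0 = 0, u_189 = 1, and u_k = u_{k-1}/2 + u_{k+1}/2 for 1 ≤ k ≤ 188. This harmonic recurrence is solved by u_k = k/189, giving u_186 = 186/189 = 62/63.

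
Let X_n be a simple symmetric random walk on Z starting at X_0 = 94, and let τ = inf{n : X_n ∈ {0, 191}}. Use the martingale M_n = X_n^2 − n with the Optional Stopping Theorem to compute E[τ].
E[τ] = 9118

M_n = X_n^2 − n is a martingale (since E[X_{n+1}^2 | F_n] = X_n^2 + 1). By OST (τ has finite mean in a bounded region), E[M_τ] = E[M_0] = X_0^2 − 0 = 94^2 = 8836. Also E[M_τ] = E[X_τ^2] − E[τ]. The walk exits at 0 or 191, with P(hit 191 first) = 94/191, so E[X_τ^2] = 191^2 · 94/191 + 0 = 17954. Thus E[τ] = E[X_τ^2] − E[M_τ] = 17954 − 8836 = 9118 = 94(191 − 94) = 9118.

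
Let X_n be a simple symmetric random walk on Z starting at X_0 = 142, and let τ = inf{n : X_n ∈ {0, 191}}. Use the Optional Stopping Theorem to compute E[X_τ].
E[X_τ] = 142

X_n is a martingale and τ is a bounded-mean stopping time (indeed τ is finite a.s. with bounded expectation since the walk is in a bounded region). By the OST, E[X_τ] = E[X_0] = 142. Equivalently: E[X_τ] = 191 · P(hit 191 first) + 0 · P(hit 0 first) = 191 · (142/191) = 142.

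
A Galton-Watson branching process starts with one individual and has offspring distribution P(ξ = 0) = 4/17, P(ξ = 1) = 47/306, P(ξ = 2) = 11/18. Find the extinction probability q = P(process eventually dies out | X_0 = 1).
q = 72/187

The pgf is f(s) = 4/17 + 47/306·s + 11/18·s². The extinction probability q is the smallest fixed point of f in [0, 1]. Setting s = f(s):
  11/18·s² + (47/306 − 1)·s + 4/17 = 0
  11/18·s² − (4/17 + 11/18)·s + 4/17 = 0
which factors as (s − 1)·(11/18·s − 4/17) = 0, giving roots s = 1 and s = (4/17)/(11/18) = 72/187.
Mean offspring μ = 47/306 + 2·11/18 = 421/306 > 1 (supercritical), so q < 1. The extinction probability is the smaller root: q = (4/17)/(11/18) = 72/187.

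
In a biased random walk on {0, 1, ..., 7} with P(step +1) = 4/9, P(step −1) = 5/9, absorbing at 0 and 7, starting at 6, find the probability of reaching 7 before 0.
P(hit 7 before 0) = (1 − (5/4)^6) / (1 − (5/4)^7) = 46116/61741

Let u_k denote P(reach 7 before 0 | start at k). Boundary: u_0 = 0, u_7 = 1. Recurrence: u_k = 4/9·u_{k+1} + 5/9·u_{k-1} for 1 ≤ k ≤ 6. Try u_k = A + B·r^k with r = q/p = (5/9)/(4/9) = 5/4. Substitution satisfies the recurrence; boundary conditions give:
  u_k = (1 − r^k) / (1 − r^N) = (1 − (5/4)^6) / (1 − (5/4)^7) = 46116/61741.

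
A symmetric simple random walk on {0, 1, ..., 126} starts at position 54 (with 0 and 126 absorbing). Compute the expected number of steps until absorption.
E[τ | X_0 = 54] = 3888

Let v_k = E[τ | X_0 = k]. Boundary: v_0 = v_126 = 0. Recurrence: v_k = 1 + (v_{k-1} + v_{k+1})/2 for 1 ≤ k ≤ 125. The particular solution to v_k − (v_{k-1} + v_{k+1})/2 = 1 is v_k = −k^2. Adding homogeneous solution A + B k and matching boundaries gives v_k = k (126 − k). Substituting k = 54: v_54 = 54 · 72 = 3888.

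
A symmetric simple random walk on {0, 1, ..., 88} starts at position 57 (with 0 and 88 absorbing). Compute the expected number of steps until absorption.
E[τ | X_0 = 57] = 1767

Let v_k = E[τ | X_0 = k]. Boundary: v_0 = v_88 = 0. Recurrence: v_k = 1 + (v_{k-1} + v_{k+1})/2 for 1 ≤ k ≤ 87. The particular solution to v_k − (v_{k-1} + v_{k+1})/2 = 1 is v_k = −k^2. Adding homogeneous solution A + B k and matching boundaries gives v_k = k (88 − k). Substituting k = 57: v_57 = 57 · 31 = 1767.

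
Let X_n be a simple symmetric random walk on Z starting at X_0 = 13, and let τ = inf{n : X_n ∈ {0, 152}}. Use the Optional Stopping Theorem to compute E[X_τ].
E[X_τ] = 13

X_n is a martingale and τ is a bounded-mean stopping time (indeed τ is finite a.s. with bounded expectation since the walk is in a bounded region). By the OST, E[X_τ] = E[X_0] = 13. Equivalently: E[X_τ] = 152 · P(hit 152 first) + 0 · P(hit 0 first) = 152 · (13/152) = 13.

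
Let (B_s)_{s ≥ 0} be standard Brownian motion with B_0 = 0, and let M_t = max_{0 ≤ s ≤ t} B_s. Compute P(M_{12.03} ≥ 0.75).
P(M_{12.03} ≥ 0.75) = 2·P(B_{12.03} ≥ 0.75) = 2(1 − Φ(0.75/√12.03)) ≈ 0.8288

By the reflection principle for Brownian motion, P(M_t ≥ a) = 2 · P(B_t ≥ a) for a ≥ 0. Since B_t ~ N(0, t), P(B_t ≥ 0.75) = 1 − Φ(0.75/√t) = 1 − Φ(0.75/√12.03) = 1 − Φ(0.2162). So
  P(M_{12.03} ≥ 0.75) = 2(1 − Φ(0.2162)) ≈ 0.8288.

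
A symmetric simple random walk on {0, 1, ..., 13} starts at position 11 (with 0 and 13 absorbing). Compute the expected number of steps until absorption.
E[τ | X_0 = 11] = 22

Let v_k = E[τ | X_0 = k]. Boundary: v_0 = v_13 = 0. Recurrence: v_k = 1 + (v_{k-1} + v_{k+1})/2 for 1 ≤ k ≤ 12. The particular solution to v_k − (v_{k-1} + v_{k+1})/2 = 1 is v_k = −k^2. Adding homogeneous solution A + B k and matching boundaries gives v_k = k (13 − k). Substituting k = 11: v_11 = 11 · 2 = 22.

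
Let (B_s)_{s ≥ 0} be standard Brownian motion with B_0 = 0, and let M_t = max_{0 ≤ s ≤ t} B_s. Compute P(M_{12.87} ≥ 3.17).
P(M_{12.87} ≥ 3.17) = 2·P(B_{12.87} ≥ 3.17) = 2(1 − Φ(3.17/√12.87)) ≈ 0.3769

By the reflection principle for Brownian motion, P(M_t ≥ a) = 2 · P(B_t ≥ a) for a ≥ 0. Since B_t ~ N(0, t), P(B_t ≥ 3.17) = 1 − Φ(3.17/√t) = 1 − Φ(3.17/√12.87) = 1 − Φ(0.8836). So
  P(M_{12.87} ≥ 3.17) = 2(1 − Φ(0.8836)) ≈ 0.3769.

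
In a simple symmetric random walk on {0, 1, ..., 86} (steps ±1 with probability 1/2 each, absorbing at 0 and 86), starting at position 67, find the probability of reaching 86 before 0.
P(hit 86 before 0) = 67/86

Let u_k = P(hit 86 before 0 | start at k). Then u_0 = 0, u_86 = 1, and u_k = u_{k-1}/2 + u_{k+1}/2 for 1 ≤ k ≤ 85. This harmonic recurrence is solved by u_k = k/86, giving u_67 = 67/86.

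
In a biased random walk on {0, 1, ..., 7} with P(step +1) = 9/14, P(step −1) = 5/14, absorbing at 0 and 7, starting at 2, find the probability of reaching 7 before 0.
P(hit 7 before 0) = (1 − (5/9)^2) / (1 − (5/9)^7) = 826686/1176211

Let u_k denote P(reach 7 before 0 | start at k). Boundary: u_0 = 0, u_7 = 1. Recurrence: u_k = 9/14·u_{k+1} + 5/14·u_{k-1} for 1 ≤ k ≤ 6. Try u_k = A + B·r^k with r = q/p = (5/14)/(9/14) = 5/9. Substitution satisfies the recurrence; boundary conditions give:
  u_k = (1 − r^k) / (1 − r^N) = (1 − (5/9)^2) / (1 − (5/9)^7) = 826686/1176211.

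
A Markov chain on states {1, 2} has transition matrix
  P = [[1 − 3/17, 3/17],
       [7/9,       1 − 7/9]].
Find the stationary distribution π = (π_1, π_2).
π_1 = 119/146, π_2 = 27/146

Solve πP = π with π_1 + π_2 = 1. From πP = π: π_1 · (1 − 3/17) + π_2 · 7/9 = π_1 ⇒ π_2 · 7/9 = π_1 · 3/17 ⇒ π_2/π_1 = (3/17)/(7/9) = 27/119. Together with π_1 + π_2 = 1:
  π_1 = (7/9)/(3/17 + 7/9) = (7/9)/(146/153) = 119/146,
  π_2 = (3/17)/(3/17 + 7/9) = (3/17)/(146/153) = 27/146.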